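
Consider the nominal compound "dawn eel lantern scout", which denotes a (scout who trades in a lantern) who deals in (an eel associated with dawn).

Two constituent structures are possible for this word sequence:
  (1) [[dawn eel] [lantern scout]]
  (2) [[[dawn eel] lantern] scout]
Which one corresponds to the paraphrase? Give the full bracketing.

[[dawn eel] [lantern scout]]

The paraphrase's head is the "scout" part ("lantern scout"); its modifier is "dawn eel".
That top-level split, carried through the inner groups, gives [[dawn eel] [lantern scout]].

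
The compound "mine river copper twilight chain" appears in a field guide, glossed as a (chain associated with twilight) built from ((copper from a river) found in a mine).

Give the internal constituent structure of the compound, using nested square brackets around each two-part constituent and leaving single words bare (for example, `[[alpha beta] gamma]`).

[[mine [river copper]] [twilight chain]]

The outermost head in the paraphrase is "chain" (specifically "twilight chain"), modified by "mine river copper".
Within "mine river copper", the head is "copper" (specifically "river copper") and the modifier is "mine".
Within "river copper", the head is "copper" and the modifier is "river".
Within "twilight chain", the head is "chain" and the modifier is "twilight".
Assembled: [[mine [river copper]] [twilight chain]].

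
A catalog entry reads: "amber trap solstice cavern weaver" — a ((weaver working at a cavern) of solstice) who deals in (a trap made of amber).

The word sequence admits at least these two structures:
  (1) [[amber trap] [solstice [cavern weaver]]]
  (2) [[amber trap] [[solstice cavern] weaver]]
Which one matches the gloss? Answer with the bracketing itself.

[[amber trap] [solstice [cavern weaver]]]

The paraphrase's head is the "weaver" part ("solstice cavern weaver"); its modifier is "amber trap".
That top-level split, carried through the inner groups, gives [[amber trap] [solstice [cavern weaver]]].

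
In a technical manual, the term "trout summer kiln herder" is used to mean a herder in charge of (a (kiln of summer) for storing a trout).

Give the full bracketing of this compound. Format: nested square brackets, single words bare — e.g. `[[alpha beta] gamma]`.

Overall it is a kind of herder; the modifier is "trout summer kiln".
Inside "trout summer kiln": head "kiln" (specifically "summer kiln"), modifier "trout".
Inside "summer kiln": head "kiln", modifier "summer".
Putting it together: [[trout [summer kiln]] herder].

[[trout [summer kiln]] herder]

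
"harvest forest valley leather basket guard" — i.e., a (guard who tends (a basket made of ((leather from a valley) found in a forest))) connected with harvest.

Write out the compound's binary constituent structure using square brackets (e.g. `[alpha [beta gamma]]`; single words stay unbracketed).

Overall it is a kind of guard (specifically "forest valley leather basket guard"); the modifier is "harvest".
Inside "forest valley leather basket guard": head "guard", modifier "forest valley leather basket".
Inside "forest valley leather basket": head "basket", modifier "forest valley leather".
Inside "forest valley leather": head "leather" (specifically "valley leather"), modifier "forest".
Inside "valley leather": head "leather", modifier "valley".
So the structure is [harvest [[[forest [valley leather]] basket] guard]].

[harvest [[[forest [valley leather]] basket] guard]]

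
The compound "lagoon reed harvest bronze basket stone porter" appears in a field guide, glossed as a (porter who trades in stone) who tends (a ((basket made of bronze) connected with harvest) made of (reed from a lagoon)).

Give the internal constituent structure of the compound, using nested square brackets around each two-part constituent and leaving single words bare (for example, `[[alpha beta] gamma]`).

[[[lagoon reed] [harvest [bronze basket]]] [stone porter]]

The outermost head in the paraphrase is "porter" (specifically "stone porter"), modified by "lagoon reed harvest bronze basket".
Inside "lagoon reed harvest bronze basket": head "basket" (specifically "harvest bronze basket"), modifier "lagoon reed".
Inside "lagoon reed": head "reed", modifier "lagoon".
Inside "harvest bronze basket": head "basket" (specifically "bronze basket"), modifier "harvest".
Inside "bronze basket": head "basket", modifier "bronze".
Inside "stone porter": head "porter", modifier "stone".
So the structure is [[[lagoon reed] [harvest [bronze basket]]] [stone porter]].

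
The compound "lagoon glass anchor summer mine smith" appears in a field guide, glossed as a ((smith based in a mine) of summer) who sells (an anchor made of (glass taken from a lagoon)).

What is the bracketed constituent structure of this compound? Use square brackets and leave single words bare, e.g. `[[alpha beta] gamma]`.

The outermost head in the paraphrase is "smith" (specifically "summer mine smith"), modified by "lagoon glass anchor".
Inside "lagoon glass anchor": head "anchor", modifier "lagoon glass".
Inside "lagoon glass": head "glass", modifier "lagoon".
Inside "summer mine smith": head "smith" (specifically "mine smith"), modifier "summer".
Inside "mine smith": head "smith", modifier "mine".
So the structure is [[[lagoon glass] anchor] [summer [mine smith]]].

[[[lagoon glass] anchor] [summer [mine smith]]]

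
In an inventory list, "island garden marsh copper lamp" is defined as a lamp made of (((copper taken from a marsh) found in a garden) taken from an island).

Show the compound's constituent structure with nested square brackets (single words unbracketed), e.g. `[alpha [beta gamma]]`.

Overall it is a kind of lamp; the modifier is "island garden marsh copper".
"island garden marsh copper" → head "copper" (specifically "garden marsh copper"), modifier "island".
"garden marsh copper" → head "copper" (specifically "marsh copper"), modifier "garden".
"marsh copper" → head "copper", modifier "marsh".
Assembled: [[island [garden [marsh copper]]] lamp].

[[island [garden [marsh copper]]] lamp]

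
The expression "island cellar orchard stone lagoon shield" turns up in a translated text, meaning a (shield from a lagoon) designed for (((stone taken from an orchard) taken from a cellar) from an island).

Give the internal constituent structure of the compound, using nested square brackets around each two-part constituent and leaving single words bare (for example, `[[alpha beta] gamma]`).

[[island [cellar [orchard stone]]] [lagoon shield]]

Whole compound: head "shield" (specifically "lagoon shield"), modifier "island cellar orchard stone".
Within "island cellar orchard stone", the head is "stone" (specifically "cellar orchard stone") and the modifier is "island".
Within "cellar orchard stone", the head is "stone" (specifically "orchard stone") and the modifier is "cellar".
Within "orchard stone", the head is "stone" and the modifier is "orchard".
Within "lagoon shield", the head is "shield" and the modifier is "lagoon".
Assembled: [[island [cellar [orchard stone]]] [lagoon shield]].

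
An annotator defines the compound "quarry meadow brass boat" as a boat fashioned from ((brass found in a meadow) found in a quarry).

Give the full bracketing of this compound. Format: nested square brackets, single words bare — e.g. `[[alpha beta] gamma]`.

The outermost head in the paraphrase is "boat", modified by "quarry meadow brass".
"quarry meadow brass" → head "brass" (specifically "meadow brass"), modifier "quarry".
"meadow brass" → head "brass", modifier "meadow".
Assembled: [[quarry [meadow brass]] boat].

[[quarry [meadow brass]] boat]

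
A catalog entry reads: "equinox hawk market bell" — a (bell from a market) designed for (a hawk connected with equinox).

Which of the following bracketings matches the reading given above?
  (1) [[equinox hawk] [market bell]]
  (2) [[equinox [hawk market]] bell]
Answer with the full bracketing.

The paraphrase's head is the "bell" part ("market bell"); its modifier is "equinox hawk".
That top-level split, carried through the inner groups, gives [[equinox hawk] [market bell]].

[[equinox hawk] [market bell]]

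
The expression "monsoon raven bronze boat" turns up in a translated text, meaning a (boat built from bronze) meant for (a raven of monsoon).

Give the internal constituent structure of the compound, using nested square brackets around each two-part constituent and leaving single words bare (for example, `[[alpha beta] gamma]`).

The outermost head in the paraphrase is "boat" (specifically "bronze boat"), modified by "monsoon raven".
Within "monsoon raven", the head is "raven" and the modifier is "monsoon".
Within "bronze boat", the head is "boat" and the modifier is "bronze".
Putting it together: [[monsoon raven] [bronze boat]].

[[monsoon raven] [bronze boat]]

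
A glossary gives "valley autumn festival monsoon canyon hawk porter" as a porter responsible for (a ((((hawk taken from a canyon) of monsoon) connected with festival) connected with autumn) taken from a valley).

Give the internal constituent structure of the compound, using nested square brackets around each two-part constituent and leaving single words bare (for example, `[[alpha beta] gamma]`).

Overall it is a kind of porter; the modifier is "valley autumn festival monsoon canyon hawk".
Inside "valley autumn festival monsoon canyon hawk": head "hawk" (specifically "autumn festival monsoon canyon hawk"), modifier "valley".
Inside "autumn festival monsoon canyon hawk": head "hawk" (specifically "festival monsoon canyon hawk"), modifier "autumn".
Inside "festival monsoon canyon hawk": head "hawk" (specifically "monsoon canyon hawk"), modifier "festival".
Inside "monsoon canyon hawk": head "hawk" (specifically "canyon hawk"), modifier "monsoon".
Inside "canyon hawk": head "hawk", modifier "canyon".
Assembled: [[valley [autumn [festival [monsoon [canyon hawk]]]]] porter].

[[valley [autumn [festival [monsoon [canyon hawk]]]]] porter]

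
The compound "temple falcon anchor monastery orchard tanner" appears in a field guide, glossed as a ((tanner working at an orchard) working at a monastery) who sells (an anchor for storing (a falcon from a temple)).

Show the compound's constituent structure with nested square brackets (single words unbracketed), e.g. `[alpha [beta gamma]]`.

The outermost head in the paraphrase is "tanner" (specifically "monastery orchard tanner"), modified by "temple falcon anchor".
Inside "temple falcon anchor": head "anchor", modifier "temple falcon".
Inside "temple falcon": head "falcon", modifier "temple".
Inside "monastery orchard tanner": head "tanner" (specifically "orchard tanner"), modifier "monastery".
Inside "orchard tanner": head "tanner", modifier "orchard".
Assembled: [[[temple falcon] anchor] [monastery [orchard tanner]]].

[[[temple falcon] anchor] [monastery [orchard tanner]]]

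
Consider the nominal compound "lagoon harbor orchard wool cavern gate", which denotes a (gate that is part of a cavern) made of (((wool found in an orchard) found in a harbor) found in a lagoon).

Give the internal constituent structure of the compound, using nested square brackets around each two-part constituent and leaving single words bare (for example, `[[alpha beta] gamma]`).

[[lagoon [harbor [orchard wool]]] [cavern gate]]

At the top level: head "gate" (specifically "cavern gate"); modifier "lagoon harbor orchard wool".
Inside "lagoon harbor orchard wool": head "wool" (specifically "harbor orchard wool"), modifier "lagoon".
Inside "harbor orchard wool": head "wool" (specifically "orchard wool"), modifier "harbor".
Inside "orchard wool": head "wool", modifier "orchard".
Inside "cavern gate": head "gate", modifier "cavern".
So the structure is [[lagoon [harbor [orchard wool]]] [cavern gate]].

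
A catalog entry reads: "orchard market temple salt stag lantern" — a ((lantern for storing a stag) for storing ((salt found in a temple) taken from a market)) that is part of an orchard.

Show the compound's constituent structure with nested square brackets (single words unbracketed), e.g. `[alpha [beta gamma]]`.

Whole compound: head "lantern" (specifically "market temple salt stag lantern"), modifier "orchard".
Inside "market temple salt stag lantern": head "lantern" (specifically "stag lantern"), modifier "market temple salt".
Inside "market temple salt": head "salt" (specifically "temple salt"), modifier "market".
Inside "temple salt": head "salt", modifier "temple".
Inside "stag lantern": head "lantern", modifier "stag".
Assembled: [orchard [[market [temple salt]] [stag lantern]]].

[orchard [[market [temple salt]] [stag lantern]]]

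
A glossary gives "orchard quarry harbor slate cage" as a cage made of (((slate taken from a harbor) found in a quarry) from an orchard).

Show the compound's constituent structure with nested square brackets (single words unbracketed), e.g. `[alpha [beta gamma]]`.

Whole compound: head "cage", modifier "orchard quarry harbor slate".
"orchard quarry harbor slate" → head "slate" (specifically "quarry harbor slate"), modifier "orchard".
"quarry harbor slate" → head "slate" (specifically "harbor slate"), modifier "quarry".
"harbor slate" → head "slate", modifier "harbor".
Assembled: [[orchard [quarry [harbor slate]]] cage].

[[orchard [quarry [harbor slate]]] cage]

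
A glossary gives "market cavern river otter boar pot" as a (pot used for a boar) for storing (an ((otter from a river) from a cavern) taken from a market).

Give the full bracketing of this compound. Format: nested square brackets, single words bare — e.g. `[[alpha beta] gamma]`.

[[market [cavern [river otter]]] [boar pot]]

The outermost head in the paraphrase is "pot" (specifically "boar pot"), modified by "market cavern river otter".
"market cavern river otter" → head "otter" (specifically "cavern river otter"), modifier "market".
"cavern river otter" → head "otter" (specifically "river otter"), modifier "cavern".
"river otter" → head "otter", modifier "river".
"boar pot" → head "pot", modifier "boar".
Assembled: [[market [cavern [river otter]]] [boar pot]].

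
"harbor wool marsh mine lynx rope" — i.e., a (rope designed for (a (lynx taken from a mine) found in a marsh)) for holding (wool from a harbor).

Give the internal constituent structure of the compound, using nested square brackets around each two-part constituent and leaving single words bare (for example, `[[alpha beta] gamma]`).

[[harbor wool] [[marsh [mine lynx]] rope]]

Overall it is a kind of rope (specifically "marsh mine lynx rope"); the modifier is "harbor wool".
Inside "harbor wool": head "wool", modifier "harbor".
Inside "marsh mine lynx rope": head "rope", modifier "marsh mine lynx".
Inside "marsh mine lynx": head "lynx" (specifically "mine lynx"), modifier "marsh".
Inside "mine lynx": head "lynx", modifier "mine".
Putting it together: [[harbor wool] [[marsh [mine lynx]] rope]].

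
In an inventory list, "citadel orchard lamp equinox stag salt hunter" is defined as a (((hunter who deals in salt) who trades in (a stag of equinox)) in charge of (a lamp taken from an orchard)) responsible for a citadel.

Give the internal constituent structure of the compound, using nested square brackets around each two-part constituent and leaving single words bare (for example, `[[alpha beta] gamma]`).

The outermost head in the paraphrase is "hunter" (specifically "orchard lamp equinox stag salt hunter"), modified by "citadel".
"orchard lamp equinox stag salt hunter" → head "hunter" (specifically "equinox stag salt hunter"), modifier "orchard lamp".
"orchard lamp" → head "lamp", modifier "orchard".
"equinox stag salt hunter" → head "hunter" (specifically "salt hunter"), modifier "equinox stag".
"equinox stag" → head "stag", modifier "equinox".
"salt hunter" → head "hunter", modifier "salt".
Assembled: [citadel [[orchard lamp] [[equinox stag] [salt hunter]]]].

[citadel [[orchard lamp] [[equinox stag] [salt hunter]]]]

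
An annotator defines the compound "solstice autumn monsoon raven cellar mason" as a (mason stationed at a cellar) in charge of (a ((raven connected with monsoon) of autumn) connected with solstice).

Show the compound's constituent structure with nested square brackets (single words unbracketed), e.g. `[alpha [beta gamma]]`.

[[solstice [autumn [monsoon raven]]] [cellar mason]]

The outermost head in the paraphrase is "mason" (specifically "cellar mason"), modified by "solstice autumn monsoon raven".
Inside "solstice autumn monsoon raven": head "raven" (specifically "autumn monsoon raven"), modifier "solstice".
Inside "autumn monsoon raven": head "raven" (specifically "monsoon raven"), modifier "autumn".
Inside "monsoon raven": head "raven", modifier "monsoon".
Inside "cellar mason": head "mason", modifier "cellar".
So the structure is [[solstice [autumn [monsoon raven]]] [cellar mason]].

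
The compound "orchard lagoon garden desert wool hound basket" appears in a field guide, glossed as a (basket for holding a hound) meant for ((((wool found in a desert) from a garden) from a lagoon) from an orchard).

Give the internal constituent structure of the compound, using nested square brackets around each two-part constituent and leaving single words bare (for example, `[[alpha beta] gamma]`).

Whole compound: head "basket" (specifically "hound basket"), modifier "orchard lagoon garden desert wool".
"orchard lagoon garden desert wool" → head "wool" (specifically "lagoon garden desert wool"), modifier "orchard".
"lagoon garden desert wool" → head "wool" (specifically "garden desert wool"), modifier "lagoon".
"garden desert wool" → head "wool" (specifically "desert wool"), modifier "garden".
"desert wool" → head "wool", modifier "desert".
"hound basket" → head "basket", modifier "hound".
So the structure is [[orchard [lagoon [garden [desert wool]]]] [hound basket]].

[[orchard [lagoon [garden [desert wool]]]] [hound basket]]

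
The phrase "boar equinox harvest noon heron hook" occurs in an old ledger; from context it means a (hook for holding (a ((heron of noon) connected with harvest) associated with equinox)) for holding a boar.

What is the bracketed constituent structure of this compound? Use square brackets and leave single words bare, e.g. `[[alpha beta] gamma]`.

[boar [[equinox [harvest [noon heron]]] hook]]

At the top level: head "hook" (specifically "equinox harvest noon heron hook"); modifier "boar".
Within "equinox harvest noon heron hook", the head is "hook" and the modifier is "equinox harvest noon heron".
Within "equinox harvest noon heron", the head is "heron" (specifically "harvest noon heron") and the modifier is "equinox".
Within "harvest noon heron", the head is "heron" (specifically "noon heron") and the modifier is "harvest".
Within "noon heron", the head is "heron" and the modifier is "noon".
Assembled: [boar [[equinox [harvest [noon heron]]] hook]].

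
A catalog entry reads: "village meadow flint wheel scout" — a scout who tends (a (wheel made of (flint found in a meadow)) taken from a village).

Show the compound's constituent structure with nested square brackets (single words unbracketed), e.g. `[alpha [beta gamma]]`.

Whole compound: head "scout", modifier "village meadow flint wheel".
"village meadow flint wheel" → head "wheel" (specifically "meadow flint wheel"), modifier "village".
"meadow flint wheel" → head "wheel", modifier "meadow flint".
"meadow flint" → head "flint", modifier "meadow".
So the structure is [[village [[meadow flint] wheel]] scout].

[[village [[meadow flint] wheel]] scout]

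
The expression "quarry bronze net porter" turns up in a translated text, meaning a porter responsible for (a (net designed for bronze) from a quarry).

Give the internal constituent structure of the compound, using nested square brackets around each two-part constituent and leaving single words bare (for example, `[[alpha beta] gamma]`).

Whole compound: head "porter", modifier "quarry bronze net".
Inside "quarry bronze net": head "net" (specifically "bronze net"), modifier "quarry".
Inside "bronze net": head "net", modifier "bronze".
Putting it together: [[quarry [bronze net]] porter].

[[quarry [bronze net]] porter]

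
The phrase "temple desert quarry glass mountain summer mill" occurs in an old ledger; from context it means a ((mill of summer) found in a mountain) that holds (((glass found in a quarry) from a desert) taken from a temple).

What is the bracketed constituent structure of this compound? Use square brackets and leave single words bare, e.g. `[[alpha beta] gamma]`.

[[temple [desert [quarry glass]]] [mountain [summer mill]]]

Whole compound: head "mill" (specifically "mountain summer mill"), modifier "temple desert quarry glass".
Within "temple desert quarry glass", the head is "glass" (specifically "desert quarry glass") and the modifier is "temple".
Within "desert quarry glass", the head is "glass" (specifically "quarry glass") and the modifier is "desert".
Within "quarry glass", the head is "glass" and the modifier is "quarry".
Within "mountain summer mill", the head is "mill" (specifically "summer mill") and the modifier is "mountain".
Within "summer mill", the head is "mill" and the modifier is "summer".
Putting it together: [[temple [desert [quarry glass]]] [mountain [summer mill]]].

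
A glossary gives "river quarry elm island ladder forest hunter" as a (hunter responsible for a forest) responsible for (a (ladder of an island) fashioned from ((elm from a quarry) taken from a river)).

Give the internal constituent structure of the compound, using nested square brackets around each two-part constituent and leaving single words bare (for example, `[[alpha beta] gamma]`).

[[[river [quarry elm]] [island ladder]] [forest hunter]]

The outermost head in the paraphrase is "hunter" (specifically "forest hunter"), modified by "river quarry elm island ladder".
"river quarry elm island ladder" → head "ladder" (specifically "island ladder"), modifier "river quarry elm".
"river quarry elm" → head "elm" (specifically "quarry elm"), modifier "river".
"quarry elm" → head "elm", modifier "quarry".
"island ladder" → head "ladder", modifier "island".
"forest hunter" → head "hunter", modifier "forest".
Assembled: [[[river [quarry elm]] [island ladder]] [forest hunter]].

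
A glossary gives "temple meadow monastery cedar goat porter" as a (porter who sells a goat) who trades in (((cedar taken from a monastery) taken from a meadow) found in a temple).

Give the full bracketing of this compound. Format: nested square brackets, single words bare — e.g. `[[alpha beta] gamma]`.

[[temple [meadow [monastery cedar]]] [goat porter]]

The outermost head in the paraphrase is "porter" (specifically "goat porter"), modified by "temple meadow monastery cedar".
Within "temple meadow monastery cedar", the head is "cedar" (specifically "meadow monastery cedar") and the modifier is "temple".
Within "meadow monastery cedar", the head is "cedar" (specifically "monastery cedar") and the modifier is "meadow".
Within "monastery cedar", the head is "cedar" and the modifier is "monastery".
Within "goat porter", the head is "porter" and the modifier is "goat".
So the structure is [[temple [meadow [monastery cedar]]] [goat porter]].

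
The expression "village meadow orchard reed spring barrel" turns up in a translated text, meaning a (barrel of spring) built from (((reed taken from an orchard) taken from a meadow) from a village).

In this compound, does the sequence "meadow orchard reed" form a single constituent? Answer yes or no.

The paraphrase groups the words so that "meadow orchard reed" is one unit: it corresponds to a single parenthesized sub-phrase.
The full structure is [[village [meadow [orchard reed]]] [spring barrel]], in which [meadow orchard reed] is a constituent.

yes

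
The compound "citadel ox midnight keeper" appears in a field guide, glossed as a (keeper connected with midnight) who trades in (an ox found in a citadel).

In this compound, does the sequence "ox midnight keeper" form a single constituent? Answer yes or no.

The top-level split is [citadel ox] [midnight keeper]; the full structure is [[citadel ox] [midnight keeper]].
"ox midnight keeper" straddles a constituent boundary, so it is not a single unit.

no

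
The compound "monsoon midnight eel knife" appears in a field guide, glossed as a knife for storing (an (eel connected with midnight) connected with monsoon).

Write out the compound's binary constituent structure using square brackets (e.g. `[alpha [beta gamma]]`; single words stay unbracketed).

The outermost head in the paraphrase is "knife", modified by "monsoon midnight eel".
Inside "monsoon midnight eel": head "eel" (specifically "midnight eel"), modifier "monsoon".
Inside "midnight eel": head "eel", modifier "midnight".
Putting it together: [[monsoon [midnight eel]] knife].

[[monsoon [midnight eel]] knife]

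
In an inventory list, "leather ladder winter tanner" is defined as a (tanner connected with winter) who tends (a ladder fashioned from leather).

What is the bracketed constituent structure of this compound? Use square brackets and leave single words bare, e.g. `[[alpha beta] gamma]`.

[[leather ladder] [winter tanner]]

At the top level: head "tanner" (specifically "winter tanner"); modifier "leather ladder".
Inside "leather ladder": head "ladder", modifier "leather".
Inside "winter tanner": head "tanner", modifier "winter".
So the structure is [[leather ladder] [winter tanner]].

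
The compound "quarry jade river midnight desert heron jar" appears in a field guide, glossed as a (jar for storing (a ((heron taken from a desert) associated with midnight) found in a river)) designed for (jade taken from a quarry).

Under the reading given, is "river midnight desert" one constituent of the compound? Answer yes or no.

no

The top-level split is [quarry jade] [river midnight desert heron jar]; the full structure is [[quarry jade] [[river [midnight [desert heron]]] jar]].
"river midnight desert" straddles a constituent boundary, so it is not a single unit.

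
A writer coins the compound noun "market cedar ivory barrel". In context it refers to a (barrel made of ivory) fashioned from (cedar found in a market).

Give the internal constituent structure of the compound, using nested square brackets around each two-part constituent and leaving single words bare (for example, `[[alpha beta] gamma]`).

Whole compound: head "barrel" (specifically "ivory barrel"), modifier "market cedar".
Within "market cedar", the head is "cedar" and the modifier is "market".
Within "ivory barrel", the head is "barrel" and the modifier is "ivory".
Putting it together: [[market cedar] [ivory barrel]].

[[market cedar] [ivory barrel]]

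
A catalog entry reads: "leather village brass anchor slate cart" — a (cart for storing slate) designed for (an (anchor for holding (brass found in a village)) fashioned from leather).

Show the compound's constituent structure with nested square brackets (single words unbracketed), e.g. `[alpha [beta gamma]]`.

[[leather [[village brass] anchor]] [slate cart]]

At the top level: head "cart" (specifically "slate cart"); modifier "leather village brass anchor".
Inside "leather village brass anchor": head "anchor" (specifically "village brass anchor"), modifier "leather".
Inside "village brass anchor": head "anchor", modifier "village brass".
Inside "village brass": head "brass", modifier "village".
Inside "slate cart": head "cart", modifier "slate".
So the structure is [[leather [[village brass] anchor]] [slate cart]].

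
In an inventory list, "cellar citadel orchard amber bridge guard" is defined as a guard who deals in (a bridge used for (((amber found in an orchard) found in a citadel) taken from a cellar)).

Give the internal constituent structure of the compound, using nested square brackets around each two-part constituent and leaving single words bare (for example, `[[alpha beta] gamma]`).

At the top level: head "guard"; modifier "cellar citadel orchard amber bridge".
Within "cellar citadel orchard amber bridge", the head is "bridge" and the modifier is "cellar citadel orchard amber".
Within "cellar citadel orchard amber", the head is "amber" (specifically "citadel orchard amber") and the modifier is "cellar".
Within "citadel orchard amber", the head is "amber" (specifically "orchard amber") and the modifier is "citadel".
Within "orchard amber", the head is "amber" and the modifier is "orchard".
So the structure is [[[cellar [citadel [orchard amber]]] bridge] guard].

[[[cellar [citadel [orchard amber]]] bridge] guard]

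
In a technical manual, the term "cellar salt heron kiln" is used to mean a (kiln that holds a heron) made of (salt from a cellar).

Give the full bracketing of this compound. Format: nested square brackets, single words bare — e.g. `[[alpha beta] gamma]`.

[[cellar salt] [heron kiln]]

Whole compound: head "kiln" (specifically "heron kiln"), modifier "cellar salt".
Inside "cellar salt": head "salt", modifier "cellar".
Inside "heron kiln": head "kiln", modifier "heron".
Putting it together: [[cellar salt] [heron kiln]].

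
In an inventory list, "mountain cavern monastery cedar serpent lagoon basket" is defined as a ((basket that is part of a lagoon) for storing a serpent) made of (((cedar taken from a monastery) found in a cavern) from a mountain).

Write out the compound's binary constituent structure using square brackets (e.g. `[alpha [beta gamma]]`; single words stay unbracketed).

[[mountain [cavern [monastery cedar]]] [serpent [lagoon basket]]]

The outermost head in the paraphrase is "basket" (specifically "serpent lagoon basket"), modified by "mountain cavern monastery cedar".
"mountain cavern monastery cedar" → head "cedar" (specifically "cavern monastery cedar"), modifier "mountain".
"cavern monastery cedar" → head "cedar" (specifically "monastery cedar"), modifier "cavern".
"monastery cedar" → head "cedar", modifier "monastery".
"serpent lagoon basket" → head "basket" (specifically "lagoon basket"), modifier "serpent".
"lagoon basket" → head "basket", modifier "lagoon".
Assembled: [[mountain [cavern [monastery cedar]]] [serpent [lagoon basket]]].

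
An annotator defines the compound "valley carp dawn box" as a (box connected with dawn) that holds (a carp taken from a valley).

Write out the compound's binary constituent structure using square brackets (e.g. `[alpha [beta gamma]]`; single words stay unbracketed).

[[valley carp] [dawn box]]

The outermost head in the paraphrase is "box" (specifically "dawn box"), modified by "valley carp".
Inside "valley carp": head "carp", modifier "valley".
Inside "dawn box": head "box", modifier "dawn".
Putting it together: [[valley carp] [dawn box]].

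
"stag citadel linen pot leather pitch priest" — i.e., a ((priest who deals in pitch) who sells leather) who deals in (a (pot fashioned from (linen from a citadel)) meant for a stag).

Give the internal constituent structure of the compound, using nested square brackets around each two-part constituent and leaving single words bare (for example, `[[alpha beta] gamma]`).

[[stag [[citadel linen] pot]] [leather [pitch priest]]]

The outermost head in the paraphrase is "priest" (specifically "leather pitch priest"), modified by "stag citadel linen pot".
Inside "stag citadel linen pot": head "pot" (specifically "citadel linen pot"), modifier "stag".
Inside "citadel linen pot": head "pot", modifier "citadel linen".
Inside "citadel linen": head "linen", modifier "citadel".
Inside "leather pitch priest": head "priest" (specifically "pitch priest"), modifier "leather".
Inside "pitch priest": head "priest", modifier "pitch".
So the structure is [[stag [[citadel linen] pot]] [leather [pitch priest]]].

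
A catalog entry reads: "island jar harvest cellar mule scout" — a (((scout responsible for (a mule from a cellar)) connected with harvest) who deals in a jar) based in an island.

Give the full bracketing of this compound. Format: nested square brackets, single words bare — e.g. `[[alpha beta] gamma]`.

[island [jar [harvest [[cellar mule] scout]]]]

The outermost head in the paraphrase is "scout" (specifically "jar harvest cellar mule scout"), modified by "island".
Inside "jar harvest cellar mule scout": head "scout" (specifically "harvest cellar mule scout"), modifier "jar".
Inside "harvest cellar mule scout": head "scout" (specifically "cellar mule scout"), modifier "harvest".
Inside "cellar mule scout": head "scout", modifier "cellar mule".
Inside "cellar mule": head "mule", modifier "cellar".
Putting it together: [island [jar [harvest [[cellar mule] scout]]]].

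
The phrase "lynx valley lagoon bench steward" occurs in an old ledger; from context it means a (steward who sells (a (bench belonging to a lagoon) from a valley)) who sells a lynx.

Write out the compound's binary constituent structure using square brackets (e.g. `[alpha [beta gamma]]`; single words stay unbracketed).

[lynx [[valley [lagoon bench]] steward]]

The outermost head in the paraphrase is "steward" (specifically "valley lagoon bench steward"), modified by "lynx".
Within "valley lagoon bench steward", the head is "steward" and the modifier is "valley lagoon bench".
Within "valley lagoon bench", the head is "bench" (specifically "lagoon bench") and the modifier is "valley".
Within "lagoon bench", the head is "bench" and the modifier is "lagoon".
So the structure is [lynx [[valley [lagoon bench]] steward]].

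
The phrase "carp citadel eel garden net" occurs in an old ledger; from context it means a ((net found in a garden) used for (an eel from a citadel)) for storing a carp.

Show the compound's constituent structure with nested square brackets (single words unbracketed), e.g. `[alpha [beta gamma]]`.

At the top level: head "net" (specifically "citadel eel garden net"); modifier "carp".
Inside "citadel eel garden net": head "net" (specifically "garden net"), modifier "citadel eel".
Inside "citadel eel": head "eel", modifier "citadel".
Inside "garden net": head "net", modifier "garden".
Assembled: [carp [[citadel eel] [garden net]]].

[carp [[citadel eel] [garden net]]]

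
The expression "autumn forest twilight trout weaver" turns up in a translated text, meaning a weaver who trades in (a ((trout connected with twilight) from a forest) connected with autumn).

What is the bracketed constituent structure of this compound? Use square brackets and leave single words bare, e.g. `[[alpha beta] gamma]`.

[[autumn [forest [twilight trout]]] weaver]

At the top level: head "weaver"; modifier "autumn forest twilight trout".
"autumn forest twilight trout" → head "trout" (specifically "forest twilight trout"), modifier "autumn".
"forest twilight trout" → head "trout" (specifically "twilight trout"), modifier "forest".
"twilight trout" → head "trout", modifier "twilight".
Assembled: [[autumn [forest [twilight trout]]] weaver].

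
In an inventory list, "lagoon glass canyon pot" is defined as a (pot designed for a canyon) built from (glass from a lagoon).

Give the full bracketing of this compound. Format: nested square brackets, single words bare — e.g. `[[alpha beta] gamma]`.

[[lagoon glass] [canyon pot]]

Overall it is a kind of pot (specifically "canyon pot"); the modifier is "lagoon glass".
"lagoon glass" → head "glass", modifier "lagoon".
"canyon pot" → head "pot", modifier "canyon".
Assembled: [[lagoon glass] [canyon pot]].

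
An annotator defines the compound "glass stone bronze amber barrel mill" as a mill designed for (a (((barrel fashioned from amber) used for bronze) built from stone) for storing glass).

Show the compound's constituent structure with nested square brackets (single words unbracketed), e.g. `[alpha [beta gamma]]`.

[[glass [stone [bronze [amber barrel]]]] mill]

At the top level: head "mill"; modifier "glass stone bronze amber barrel".
Within "glass stone bronze amber barrel", the head is "barrel" (specifically "stone bronze amber barrel") and the modifier is "glass".
Within "stone bronze amber barrel", the head is "barrel" (specifically "bronze amber barrel") and the modifier is "stone".
Within "bronze amber barrel", the head is "barrel" (specifically "amber barrel") and the modifier is "bronze".
Within "amber barrel", the head is "barrel" and the modifier is "amber".
Putting it together: [[glass [stone [bronze [amber barrel]]]] mill].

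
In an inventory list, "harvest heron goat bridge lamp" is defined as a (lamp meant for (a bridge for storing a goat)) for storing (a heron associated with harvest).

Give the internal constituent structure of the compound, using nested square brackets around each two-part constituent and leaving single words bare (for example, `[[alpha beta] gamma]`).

[[harvest heron] [[goat bridge] lamp]]

Overall it is a kind of lamp (specifically "goat bridge lamp"); the modifier is "harvest heron".
Inside "harvest heron": head "heron", modifier "harvest".
Inside "goat bridge lamp": head "lamp", modifier "goat bridge".
Inside "goat bridge": head "bridge", modifier "goat".
So the structure is [[harvest heron] [[goat bridge] lamp]].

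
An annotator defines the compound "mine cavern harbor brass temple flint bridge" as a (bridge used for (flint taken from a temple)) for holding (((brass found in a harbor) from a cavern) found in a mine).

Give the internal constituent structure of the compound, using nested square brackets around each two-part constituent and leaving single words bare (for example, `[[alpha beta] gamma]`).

[[mine [cavern [harbor brass]]] [[temple flint] bridge]]

Whole compound: head "bridge" (specifically "temple flint bridge"), modifier "mine cavern harbor brass".
Within "mine cavern harbor brass", the head is "brass" (specifically "cavern harbor brass") and the modifier is "mine".
Within "cavern harbor brass", the head is "brass" (specifically "harbor brass") and the modifier is "cavern".
Within "harbor brass", the head is "brass" and the modifier is "harbor".
Within "temple flint bridge", the head is "bridge" and the modifier is "temple flint".
Within "temple flint", the head is "flint" and the modifier is "temple".
So the structure is [[mine [cavern [harbor brass]]] [[temple flint] bridge]].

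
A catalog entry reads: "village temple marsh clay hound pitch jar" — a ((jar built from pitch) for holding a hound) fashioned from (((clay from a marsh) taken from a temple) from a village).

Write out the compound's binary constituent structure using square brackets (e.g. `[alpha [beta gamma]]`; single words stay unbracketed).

The outermost head in the paraphrase is "jar" (specifically "hound pitch jar"), modified by "village temple marsh clay".
Inside "village temple marsh clay": head "clay" (specifically "temple marsh clay"), modifier "village".
Inside "temple marsh clay": head "clay" (specifically "marsh clay"), modifier "temple".
Inside "marsh clay": head "clay", modifier "marsh".
Inside "hound pitch jar": head "jar" (specifically "pitch jar"), modifier "hound".
Inside "pitch jar": head "jar", modifier "pitch".
So the structure is [[village [temple [marsh clay]]] [hound [pitch jar]]].

[[village [temple [marsh clay]]] [hound [pitch jar]]]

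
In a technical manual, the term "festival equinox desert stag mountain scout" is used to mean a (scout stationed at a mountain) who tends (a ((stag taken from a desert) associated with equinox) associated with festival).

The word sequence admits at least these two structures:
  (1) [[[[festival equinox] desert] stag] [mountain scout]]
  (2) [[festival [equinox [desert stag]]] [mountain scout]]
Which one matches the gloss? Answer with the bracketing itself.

The paraphrase's head is the "scout" part ("mountain scout"); its modifier is "festival equinox desert stag".
That top-level split, carried through the inner groups, gives [[festival [equinox [desert stag]]] [mountain scout]].

[[festival [equinox [desert stag]]] [mountain scout]]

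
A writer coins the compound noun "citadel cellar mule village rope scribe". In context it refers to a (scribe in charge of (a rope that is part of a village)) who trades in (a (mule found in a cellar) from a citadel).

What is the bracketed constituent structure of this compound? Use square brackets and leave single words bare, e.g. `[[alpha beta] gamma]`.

Whole compound: head "scribe" (specifically "village rope scribe"), modifier "citadel cellar mule".
Inside "citadel cellar mule": head "mule" (specifically "cellar mule"), modifier "citadel".
Inside "cellar mule": head "mule", modifier "cellar".
Inside "village rope scribe": head "scribe", modifier "village rope".
Inside "village rope": head "rope", modifier "village".
Assembled: [[citadel [cellar mule]] [[village rope] scribe]].

[[citadel [cellar mule]] [[village rope] scribe]]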